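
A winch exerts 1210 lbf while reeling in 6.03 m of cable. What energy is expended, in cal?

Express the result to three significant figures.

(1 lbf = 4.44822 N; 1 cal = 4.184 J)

7760 cal

1210 lbf × 4.44822 → 5382.35 N
W = F × d = 5382.35 N × 6.03 m = 32455.6 J
32455.6 J ÷ (4.184 J/cal) = 7757.07 cal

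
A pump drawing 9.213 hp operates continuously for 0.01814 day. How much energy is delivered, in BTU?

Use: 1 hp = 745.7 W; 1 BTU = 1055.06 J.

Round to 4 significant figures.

9.213 hp × 745.7 → 6870.13 W
0.01814 day × 86400 → 1567.3 s
E = P × t = 6870.13 W × 1567.3 s = 1.07676×10⁷ J
1.07676×10⁷ J ÷ (1055.06 J/BTU) = 10205.7 BTU

1.021×10⁴ BTU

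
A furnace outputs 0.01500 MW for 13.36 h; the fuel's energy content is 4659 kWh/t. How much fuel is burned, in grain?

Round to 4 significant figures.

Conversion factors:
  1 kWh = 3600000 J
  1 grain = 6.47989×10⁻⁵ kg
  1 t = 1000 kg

6.638×10⁵ grain

0.01500 MW → 15000 W
13.36 h → 48096 s
E = P × t = 15000 × 48096 = 7.2144×10⁸ J
4659 kWh/t → 1.67724×10⁷ J/kg
m = E / e_s = 7.2144×10⁸ / 1.67724×10⁷ = 43.0135 kg
In grain: 43.0135 / 6.47989×10⁻⁵ = 663800 grain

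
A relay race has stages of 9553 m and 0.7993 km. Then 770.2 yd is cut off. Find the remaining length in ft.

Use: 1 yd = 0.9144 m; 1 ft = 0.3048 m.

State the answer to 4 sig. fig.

9553 m (already m)
0.7993 km × 1000 = 799.3 m
770.2 yd × 0.9144 = 704.271 m
Sum: 9553 + 799.3 − 704.271 = 9648.03 m
In ft: 9648.03 / 0.3048 = 31653.6 ft

3.165×10⁴ ft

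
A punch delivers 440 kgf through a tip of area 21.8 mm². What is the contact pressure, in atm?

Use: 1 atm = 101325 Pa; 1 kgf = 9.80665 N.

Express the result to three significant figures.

1950 atm

440 kgf × 9.80665 = 4314.93 N
21.8 mm² × 10⁻⁶ = 2.18×10⁻⁵ m²
P = F / A = 4314.93 N / 2.18×10⁻⁵ m² = 1.97933×10⁸ Pa
1.97933×10⁸ Pa ÷ (101325 Pa/atm) = 1953.45 atm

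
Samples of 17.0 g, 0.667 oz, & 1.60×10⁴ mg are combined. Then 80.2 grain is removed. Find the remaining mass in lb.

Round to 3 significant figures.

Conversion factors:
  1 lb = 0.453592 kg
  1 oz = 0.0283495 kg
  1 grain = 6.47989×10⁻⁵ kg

17.0 g × 0.001 → 0.017 kg
0.667 oz × 0.0283495 → 0.0189091 kg
1.60×10⁴ mg × 10⁻⁶ → 0.016 kg
80.2 grain × 6.47989×10⁻⁵ → 0.00519687 kg
Sum: 0.017 + 0.0189091 + 0.016 − 0.00519687 = 0.0467122 kg
In lb: 0.0467122 / 0.453592 = 0.102983 lb

0.103 lb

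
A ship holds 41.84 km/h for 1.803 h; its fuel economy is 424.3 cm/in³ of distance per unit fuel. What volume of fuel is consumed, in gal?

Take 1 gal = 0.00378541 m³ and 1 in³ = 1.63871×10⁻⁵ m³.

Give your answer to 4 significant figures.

41.84 km/h → 11.6222 m/s
1.803 h → 6490.8 s
d = v × t = 11.6222 × 6490.8 = 75437.4 m
424.3 cm/in³ → 258923 m/m³
V = d / (distance per unit fuel) = 75437.4 / 258923 = 0.291351 m³
In gal: 0.291351 / 0.00378541 = 76.9668 gal

76.97 gal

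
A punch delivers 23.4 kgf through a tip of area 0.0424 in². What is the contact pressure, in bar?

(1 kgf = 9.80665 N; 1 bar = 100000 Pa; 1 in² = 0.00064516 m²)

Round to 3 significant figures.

83.9 bar

23.4 kgf × 9.80665 → 229.476 N
0.0424 in² × 0.00064516 → 2.73548×10⁻⁵ m²
P = F / A = 229.476 N / 2.73548×10⁻⁵ m² = 8.38888×10⁶ Pa
8.38888×10⁶ Pa ÷ (100000 Pa/bar) = 83.8888 bar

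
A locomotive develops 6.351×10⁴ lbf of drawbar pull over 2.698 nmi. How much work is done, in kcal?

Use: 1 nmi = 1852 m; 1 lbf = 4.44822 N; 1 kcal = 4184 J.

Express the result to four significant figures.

3.374×10⁵ kcal

6.351×10⁴ lbf × 4.44822 → 282506 N
2.698 nmi × 1852 → 4996.7 m
W = F × d = 282506 N × 4996.7 m = 1.4116×10⁹ J
1.4116×10⁹ J ÷ (4184 J/kcal) = 337380 kcal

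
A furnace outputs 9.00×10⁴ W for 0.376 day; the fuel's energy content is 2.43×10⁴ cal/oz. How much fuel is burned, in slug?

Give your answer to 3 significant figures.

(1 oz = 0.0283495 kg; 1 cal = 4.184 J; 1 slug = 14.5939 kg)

0.376 day → 32486.4 s
E = P × t = 90000 × 32486.4 = 2.92378×10⁹ J
2.43×10⁴ cal/oz → 3.58635×10⁶ J/kg
m = E / e_s = 2.92378×10⁹ / 3.58635×10⁶ = 815.252 kg
In slug: 815.252 / 14.5939 = 55.8625 slug

55.9 slug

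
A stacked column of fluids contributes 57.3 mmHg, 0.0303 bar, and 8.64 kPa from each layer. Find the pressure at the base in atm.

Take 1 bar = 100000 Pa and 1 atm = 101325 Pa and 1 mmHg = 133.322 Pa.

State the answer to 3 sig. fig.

57.3 mmHg × 133.322 = 7639.35 Pa
0.0303 bar × 100000 = 3030 Pa
8.64 kPa × 1000 = 8640 Pa
Combined: 7639.35 + 3030 + 8640 = 19309.4 Pa
In atm: 19309.4 / 101325 = 0.190569 atm

0.191 atm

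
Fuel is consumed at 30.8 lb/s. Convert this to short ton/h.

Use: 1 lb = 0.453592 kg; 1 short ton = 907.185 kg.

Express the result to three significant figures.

30.8 lb/s × 0.453592 kg/lb = 13.9706 kg/s
13.9706 kg/s ÷ 907.185 kg/short ton × 3600 s/h = 55.4398 short ton/h

55.4 short ton/h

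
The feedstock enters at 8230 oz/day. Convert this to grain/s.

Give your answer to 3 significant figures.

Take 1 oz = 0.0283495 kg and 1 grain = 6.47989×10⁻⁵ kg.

41.7 grain/s

8230 oz/day × 0.0283495 kg/oz ÷ 86400 s/day = 0.00270042 kg/s
0.00270042 kg/s ÷ 6.47989×10⁻⁵ kg/grain = 41.6739 grain/s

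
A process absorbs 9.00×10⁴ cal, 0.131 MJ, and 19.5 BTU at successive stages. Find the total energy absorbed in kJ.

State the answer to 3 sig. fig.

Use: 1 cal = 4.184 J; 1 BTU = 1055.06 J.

528 kJ

9.00×10⁴ cal × 4.184 = 376560 J
0.131 MJ × 1000000 = 131000 J
19.5 BTU × 1055.06 = 20573.7 J
Sum: 376560 + 131000 + 20573.7 = 528134 J
In kJ: 528134 / 1000 = 528.134 kJ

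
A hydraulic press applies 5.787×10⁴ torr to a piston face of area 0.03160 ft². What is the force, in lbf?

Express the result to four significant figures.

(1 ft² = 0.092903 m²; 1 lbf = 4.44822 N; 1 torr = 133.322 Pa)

5092 lbf

5.787×10⁴ torr × 133.322 → 7.71534×10⁶ Pa
0.03160 ft² × 0.092903 → 0.00293573 m²
F = P × A = 7.71534×10⁶ Pa × 0.00293573 m² = 22650.2 N
22650.2 N ÷ (4.44822 N/lbf) = 5091.97 lbf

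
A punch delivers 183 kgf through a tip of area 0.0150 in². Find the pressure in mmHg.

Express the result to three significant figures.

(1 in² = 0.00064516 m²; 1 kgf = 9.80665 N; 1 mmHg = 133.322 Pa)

183 kgf × 9.80665 → 1794.62 N
0.0150 in² × 0.00064516 → 9.6774×10⁻⁶ m²
P = F / A = 1794.62 N / 9.6774×10⁻⁶ m² = 1.85444×10⁸ Pa
1.85444×10⁸ Pa ÷ (133.322 Pa/mmHg) = 1.39095×10⁶ mmHg

1.39×10⁶ mmHg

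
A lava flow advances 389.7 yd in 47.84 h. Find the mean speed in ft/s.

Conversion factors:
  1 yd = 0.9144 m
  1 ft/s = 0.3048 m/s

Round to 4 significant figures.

0.006788 ft/s

389.7 yd × 0.9144 → 356.342 m
47.84 h × 3600 → 172224 s
v = d / t = 356.342 m / 172224 s = 0.00206906 m/s
0.00206906 m/s ÷ (0.3048 m/s/ft/s) = 0.00678825 ft/s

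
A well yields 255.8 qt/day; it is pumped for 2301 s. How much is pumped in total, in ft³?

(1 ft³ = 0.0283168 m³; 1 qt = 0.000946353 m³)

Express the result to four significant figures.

255.8 qt/day → 2.80182×10⁻⁶ m³/s
V = Q × t = 2.80182×10⁻⁶ × 2301 = 0.00644699 m³
In ft³: 0.00644699 / 0.0283168 = 0.227674 ft³

0.2277 ft³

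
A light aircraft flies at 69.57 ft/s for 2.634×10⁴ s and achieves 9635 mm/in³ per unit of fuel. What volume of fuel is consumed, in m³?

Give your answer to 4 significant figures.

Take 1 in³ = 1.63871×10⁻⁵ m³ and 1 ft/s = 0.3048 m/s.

0.9500 m³

69.57 ft/s → 21.2049 m/s
d = v × t = 21.2049 × 26340 = 558537 m
9635 mm/in³ → 587962 m/m³
V = d / (distance per unit fuel) = 558537 / 587962 = 0.949954 m³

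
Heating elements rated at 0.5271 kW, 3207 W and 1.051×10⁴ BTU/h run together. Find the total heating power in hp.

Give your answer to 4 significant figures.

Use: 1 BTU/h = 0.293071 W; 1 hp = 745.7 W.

0.5271 kW × 1000 = 527.1 W
3207 W (already W)
1.051×10⁴ BTU/h × 0.293071 = 3080.18 W
Total: 527.1 + 3207 + 3080.18 = 6814.28 W
In hp: 6814.28 / 745.7 = 9.1381 hp

9.138 hp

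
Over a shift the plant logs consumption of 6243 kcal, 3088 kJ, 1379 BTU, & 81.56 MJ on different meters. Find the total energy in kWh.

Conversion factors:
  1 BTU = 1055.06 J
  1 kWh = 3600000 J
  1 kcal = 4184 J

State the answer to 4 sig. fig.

31.17 kWh

6243 kcal × 4184 = 2.61207×10⁷ J
3088 kJ × 1000 = 3.088×10⁶ J
1379 BTU × 1055.06 = 1.45493×10⁶ J
81.56 MJ × 1000000 = 8.156×10⁷ J
Total: 2.61207×10⁷ + 3.088×10⁶ + 1.45493×10⁶ + 8.156×10⁷ = 1.12224×10⁸ J
In kWh: 1.12224×10⁸ / 3600000 = 31.1733 kWh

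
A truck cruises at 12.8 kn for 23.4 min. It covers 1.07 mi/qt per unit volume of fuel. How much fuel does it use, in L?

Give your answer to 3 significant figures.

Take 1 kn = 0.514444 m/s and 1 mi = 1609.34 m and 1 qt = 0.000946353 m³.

12.8 kn → 6.58488 m/s
23.4 min → 1404 s
d = v × t = 6.58488 × 1404 = 9245.17 m
1.07 mi/qt → 1.81961×10⁶ m/m³
V = d / (distance per unit fuel) = 9245.17 / 1.81961×10⁶ = 0.00508085 m³
In L: 0.00508085 / 0.001 = 5.08085 L

5.08 L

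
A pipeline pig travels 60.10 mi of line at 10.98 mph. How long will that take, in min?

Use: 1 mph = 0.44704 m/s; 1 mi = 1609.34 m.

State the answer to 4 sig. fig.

60.10 mi × 1609.34 = 96721.3 m
10.98 mph × 0.44704 = 4.9085 m/s
t = d / v = 96721.3 m / 4.9085 m/s = 19704.9 s
19704.9 s ÷ (60 s/min) = 328.415 min

328.4 min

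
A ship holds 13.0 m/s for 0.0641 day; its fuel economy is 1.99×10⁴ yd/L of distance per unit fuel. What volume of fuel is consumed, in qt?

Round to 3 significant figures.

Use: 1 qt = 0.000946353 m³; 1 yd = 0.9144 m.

4.18 qt

0.0641 day → 5538.24 s
d = v × t = 13 × 5538.24 = 71997.1 m
1.99×10⁴ yd/L → 1.81966×10⁷ m/m³
V = d / (distance per unit fuel) = 71997.1 / 1.81966×10⁷ = 0.00395662 m³
In qt: 0.00395662 / 0.000946353 = 4.18091 qt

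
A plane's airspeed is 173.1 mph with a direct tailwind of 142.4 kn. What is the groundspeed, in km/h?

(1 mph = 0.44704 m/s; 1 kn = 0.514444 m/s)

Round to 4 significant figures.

542.3 km/h

173.1 mph × 0.44704 → 77.3826 m/s
142.4 kn × 0.514444 → 73.2568 m/s
Total: 77.3826 + 73.2568 = 150.639 m/s
In km/h: 150.639 / (1/3.6) = 542.3 km/h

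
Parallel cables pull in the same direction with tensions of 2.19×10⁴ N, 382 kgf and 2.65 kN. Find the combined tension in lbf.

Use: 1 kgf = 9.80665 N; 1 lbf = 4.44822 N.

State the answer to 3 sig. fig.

2.19×10⁴ N (already N)
382 kgf × 9.80665 = 3746.14 N
2.65 kN × 1000 = 2650 N
Sum: 21900 + 3746.14 + 2650 = 28296.1 N
In lbf: 28296.1 / 4.44822 = 6361.22 lbf

6360 lbf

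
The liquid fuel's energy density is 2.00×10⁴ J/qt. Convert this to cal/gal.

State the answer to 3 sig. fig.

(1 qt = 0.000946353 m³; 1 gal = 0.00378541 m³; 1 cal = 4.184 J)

1.91×10⁴ cal/gal

2.00×10⁴ J/qt ÷ 0.000946353 m³/qt = 2.11338×10⁷ J/m³
2.11338×10⁷ J/m³ ÷ 4.184 J/cal × 0.00378541 m³/gal = 19120.5 cal/gal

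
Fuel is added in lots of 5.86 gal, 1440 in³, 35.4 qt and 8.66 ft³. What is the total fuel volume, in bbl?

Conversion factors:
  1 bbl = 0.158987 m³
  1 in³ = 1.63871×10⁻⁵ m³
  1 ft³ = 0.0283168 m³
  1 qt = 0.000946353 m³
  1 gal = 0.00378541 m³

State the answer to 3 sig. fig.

5.86 gal × 0.00378541 = 0.0221825 m³
1440 in³ × 1.63871×10⁻⁵ = 0.0235974 m³
35.4 qt × 0.000946353 = 0.0335009 m³
8.66 ft³ × 0.0283168 = 0.245223 m³
Sum: 0.0221825 + 0.0235974 + 0.0335009 + 0.245223 = 0.324504 m³
In bbl: 0.324504 / 0.158987 = 2.04107 bbl

2.04 bbl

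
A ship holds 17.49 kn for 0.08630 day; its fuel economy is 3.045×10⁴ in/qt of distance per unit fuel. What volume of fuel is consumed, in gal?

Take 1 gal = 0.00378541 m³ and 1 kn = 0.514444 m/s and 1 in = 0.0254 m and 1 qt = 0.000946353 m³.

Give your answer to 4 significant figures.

21.69 gal

17.49 kn → 8.99763 m/s
0.08630 day → 7456.32 s
d = v × t = 8.99763 × 7456.32 = 67089.2 m
3.045×10⁴ in/qt → 817274 m/m³
V = d / (distance per unit fuel) = 67089.2 / 817274 = 0.082089 m³
In gal: 0.082089 / 0.00378541 = 21.6856 gal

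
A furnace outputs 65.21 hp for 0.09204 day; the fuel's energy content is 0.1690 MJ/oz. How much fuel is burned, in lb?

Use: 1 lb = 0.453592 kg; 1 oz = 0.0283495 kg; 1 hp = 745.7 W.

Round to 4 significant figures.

65.21 hp → 48627.1 W
0.09204 day → 7952.26 s
E = P × t = 48627.1 × 7952.26 = 3.86695×10⁸ J
0.1690 MJ/oz → 5.9613×10⁶ J/kg
m = E / e_s = 3.86695×10⁸ / 5.9613×10⁶ = 64.8676 kg
In lb: 64.8676 / 0.453592 = 143.009 lb

143.0 lb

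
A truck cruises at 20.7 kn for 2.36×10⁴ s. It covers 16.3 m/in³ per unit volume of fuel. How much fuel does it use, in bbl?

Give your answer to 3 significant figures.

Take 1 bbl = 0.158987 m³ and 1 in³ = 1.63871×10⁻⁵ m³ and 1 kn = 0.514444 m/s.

20.7 kn → 10.649 m/s
d = v × t = 10.649 × 23600 = 251316 m
16.3 m/in³ → 994685 m/m³
V = d / (distance per unit fuel) = 251316 / 994685 = 0.252659 m³
In bbl: 0.252659 / 0.158987 = 1.58918 bbl

1.59 bbl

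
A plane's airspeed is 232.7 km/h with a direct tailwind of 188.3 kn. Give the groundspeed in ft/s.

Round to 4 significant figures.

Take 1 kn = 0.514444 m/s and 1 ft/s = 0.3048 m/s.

232.7 km/h × (1/3.6) = 64.6389 m/s
188.3 kn × 0.514444 = 96.8698 m/s
Combined: 64.6389 + 96.8698 = 161.509 m/s
In ft/s: 161.509 / 0.3048 = 529.885 ft/s

529.9 ft/s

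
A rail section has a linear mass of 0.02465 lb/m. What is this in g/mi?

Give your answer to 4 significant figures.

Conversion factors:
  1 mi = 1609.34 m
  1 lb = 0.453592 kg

0.02465 lb/m × 0.453592 kg/lb = 0.011181 kg/m
0.011181 kg/m ÷ 0.001 kg/g × 1609.34 m/mi = 17994 g/mi

1.799×10⁴ g/mi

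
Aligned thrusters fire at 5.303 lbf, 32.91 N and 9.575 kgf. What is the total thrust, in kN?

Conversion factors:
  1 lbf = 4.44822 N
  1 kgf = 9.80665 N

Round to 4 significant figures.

0.1504 kN

5.303 lbf × 4.44822 = 23.5889 N
32.91 N (already N)
9.575 kgf × 9.80665 = 93.8987 N
Sum: 23.5889 + 32.91 + 93.8987 = 150.398 N
In kN: 150.398 / 1000 = 0.150398 kN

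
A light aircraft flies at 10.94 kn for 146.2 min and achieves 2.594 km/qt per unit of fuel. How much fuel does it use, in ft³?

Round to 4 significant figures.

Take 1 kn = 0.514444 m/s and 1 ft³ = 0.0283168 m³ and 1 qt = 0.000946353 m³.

10.94 kn → 5.62802 m/s
146.2 min → 8772 s
d = v × t = 5.62802 × 8772 = 49369 m
2.594 km/qt → 2.74105×10⁶ m/m³
V = d / (distance per unit fuel) = 49369 / 2.74105×10⁶ = 0.018011 m³
In ft³: 0.018011 / 0.0283168 = 0.636054 ft³

0.6361 ft³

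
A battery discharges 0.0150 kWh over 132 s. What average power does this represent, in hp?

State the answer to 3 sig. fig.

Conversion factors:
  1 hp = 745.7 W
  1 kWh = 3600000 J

0.0150 kWh × 3600000 = 54000 J
P = E / t = 54000 J / 132 s = 409.091 W
409.091 W ÷ (745.7 W/hp) = 0.5486 hp

0.549 hp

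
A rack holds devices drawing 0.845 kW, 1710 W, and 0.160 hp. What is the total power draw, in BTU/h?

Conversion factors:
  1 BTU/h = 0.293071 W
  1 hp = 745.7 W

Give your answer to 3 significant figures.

0.845 kW × 1000 → 845 W
1710 W (already W)
0.160 hp × 745.7 → 119.312 W
Sum: 845 + 1710 + 119.312 = 2674.31 W
In BTU/h: 2674.31 / 0.293071 = 9125.13 BTU/h

9130 BTU/h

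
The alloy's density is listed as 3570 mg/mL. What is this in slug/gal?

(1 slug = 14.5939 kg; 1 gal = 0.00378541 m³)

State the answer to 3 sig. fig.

0.926 slug/gal

3570 mg/mL × 10⁻⁶ kg/mg ÷ 10⁻⁶ m³/mL = 3570 kg/m³
3570 kg/m³ ÷ 14.5939 kg/slug × 0.00378541 m³/gal = 0.925997 slug/gal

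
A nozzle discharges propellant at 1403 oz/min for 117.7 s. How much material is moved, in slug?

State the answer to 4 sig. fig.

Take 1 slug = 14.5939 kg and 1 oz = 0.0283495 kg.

1403 oz/min → 0.662906 kg/s
m = ṁ × t = 0.662906 × 117.7 = 78.024 kg
In slug: 78.024 / 14.5939 = 5.34634 slug

5.346 slug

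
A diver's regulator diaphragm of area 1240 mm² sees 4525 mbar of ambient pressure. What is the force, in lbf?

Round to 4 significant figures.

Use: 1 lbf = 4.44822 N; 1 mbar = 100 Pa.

4525 mbar × 100 = 452500 Pa
1240 mm² × 10⁻⁶ = 0.00124 m²
F = P × A = 452500 Pa × 0.00124 m² = 561.1 N
561.1 N ÷ (4.44822 N/lbf) = 126.14 lbf

126.1 lbf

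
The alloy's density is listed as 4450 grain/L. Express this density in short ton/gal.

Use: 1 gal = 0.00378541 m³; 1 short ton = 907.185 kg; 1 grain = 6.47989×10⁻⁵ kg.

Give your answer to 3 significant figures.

4450 grain/L × 6.47989×10⁻⁵ kg/grain ÷ 0.001 m³/L = 288.355 kg/m³
288.355 kg/m³ ÷ 907.185 kg/short ton × 0.00378541 m³/gal = 0.00120322 short ton/gal

0.00120 short ton/gal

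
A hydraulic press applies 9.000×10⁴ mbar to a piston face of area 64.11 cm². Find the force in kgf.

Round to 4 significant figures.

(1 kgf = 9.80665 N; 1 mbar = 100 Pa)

5884 kgf

9.000×10⁴ mbar × 100 = 9×10⁶ Pa
64.11 cm² × 0.0001 = 0.006411 m²
F = P × A = 9×10⁶ Pa × 0.006411 m² = 57699 N
57699 N ÷ (9.80665 N/kgf) = 5883.66 kgf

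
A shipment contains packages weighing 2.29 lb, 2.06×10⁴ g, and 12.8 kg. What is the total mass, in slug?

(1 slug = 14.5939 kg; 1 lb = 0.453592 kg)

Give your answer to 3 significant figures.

2.36 slug

2.29 lb × 0.453592 = 1.03873 kg
2.06×10⁴ g × 0.001 = 20.6 kg
12.8 kg (already kg)
Combined: 1.03873 + 20.6 + 12.8 = 34.4387 kg
In slug: 34.4387 / 14.5939 = 2.3598 slug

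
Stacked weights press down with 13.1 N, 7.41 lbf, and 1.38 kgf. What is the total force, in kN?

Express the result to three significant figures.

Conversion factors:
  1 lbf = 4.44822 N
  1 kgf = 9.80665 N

0.0596 kN

13.1 N (already N)
7.41 lbf × 4.44822 → 32.9613 N
1.38 kgf × 9.80665 → 13.5332 N
Total: 13.1 + 32.9613 + 13.5332 = 59.5945 N
In kN: 59.5945 / 1000 = 0.0595945 kN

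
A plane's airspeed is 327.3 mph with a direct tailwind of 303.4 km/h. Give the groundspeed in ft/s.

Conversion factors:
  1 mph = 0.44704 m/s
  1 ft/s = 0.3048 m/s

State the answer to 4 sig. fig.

327.3 mph × 0.44704 = 146.316 m/s
303.4 km/h × (1/3.6) = 84.2778 m/s
Sum: 146.316 + 84.2778 = 230.594 m/s
In ft/s: 230.594 / 0.3048 = 756.542 ft/s

756.5 ft/s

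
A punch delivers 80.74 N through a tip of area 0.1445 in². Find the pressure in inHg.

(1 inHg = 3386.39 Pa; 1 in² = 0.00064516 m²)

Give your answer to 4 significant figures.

255.8 inHg

0.1445 in² × 0.00064516 = 9.32256×10⁻⁵ m²
P = F / A = 80.74 N / 9.32256×10⁻⁵ m² = 866071 Pa
866071 Pa ÷ (3386.39 Pa/inHg) = 255.751 inHg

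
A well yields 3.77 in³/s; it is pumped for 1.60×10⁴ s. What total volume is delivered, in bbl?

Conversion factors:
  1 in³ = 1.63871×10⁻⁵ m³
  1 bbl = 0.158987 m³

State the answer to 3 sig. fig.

6.22 bbl

3.77 in³/s → 6.17794×10⁻⁵ m³/s
V = Q × t = 6.17794×10⁻⁵ × 16000 = 0.98847 m³
In bbl: 0.98847 / 0.158987 = 6.2173 bbl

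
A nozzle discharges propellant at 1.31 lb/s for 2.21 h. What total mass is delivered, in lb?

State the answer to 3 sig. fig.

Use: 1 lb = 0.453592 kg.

1.04×10⁴ lb

1.31 lb/s → 0.594206 kg/s
2.21 h → 7956 s
m = ṁ × t = 0.594206 × 7956 = 4727.5 kg
In lb: 4727.5 / 0.453592 = 10422.4 lb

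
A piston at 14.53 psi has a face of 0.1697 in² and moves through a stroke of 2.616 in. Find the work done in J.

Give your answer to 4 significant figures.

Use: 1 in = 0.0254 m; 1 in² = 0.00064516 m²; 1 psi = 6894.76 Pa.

0.7288 J

14.53 psi → 100181 Pa
0.1697 in² → 1.09484×10⁻⁴ m²
F = P × A = 100181 × 1.09484×10⁻⁴ = 10.9682 N
2.616 in → 0.0664464 m
W = F × d = 10.9682 × 0.0664464 = 0.728797 J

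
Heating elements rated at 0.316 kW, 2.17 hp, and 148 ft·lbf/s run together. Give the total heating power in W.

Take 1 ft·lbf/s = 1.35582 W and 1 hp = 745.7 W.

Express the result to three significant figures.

2130 W

0.316 kW × 1000 = 316 W
2.17 hp × 745.7 = 1618.17 W
148 ft·lbf/s × 1.35582 = 200.661 W
Combined: 316 + 1618.17 + 200.661 = 2134.83 W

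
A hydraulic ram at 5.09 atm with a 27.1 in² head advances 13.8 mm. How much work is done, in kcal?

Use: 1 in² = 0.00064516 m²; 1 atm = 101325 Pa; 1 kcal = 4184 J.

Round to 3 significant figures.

0.0297 kcal

5.09 atm → 515744 Pa
27.1 in² → 0.0174838 m²
F = P × A = 515744 × 0.0174838 = 9017.16 N
13.8 mm → 0.0138 m
W = F × d = 9017.16 × 0.0138 = 124.437 J
In kcal: 124.437 / 4184 = 0.0297412 kcal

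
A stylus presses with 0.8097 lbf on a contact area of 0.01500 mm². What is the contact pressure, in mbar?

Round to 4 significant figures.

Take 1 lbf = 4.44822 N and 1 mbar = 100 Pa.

0.8097 lbf × 4.44822 = 3.60172 N
0.01500 mm² × 10⁻⁶ = 1.5×10⁻⁸ m²
P = F / A = 3.60172 N / 1.5×10⁻⁸ m² = 2.40115×10⁸ Pa
2.40115×10⁸ Pa ÷ (100 Pa/mbar) = 2.40115×10⁶ mbar

2.401×10⁶ mbar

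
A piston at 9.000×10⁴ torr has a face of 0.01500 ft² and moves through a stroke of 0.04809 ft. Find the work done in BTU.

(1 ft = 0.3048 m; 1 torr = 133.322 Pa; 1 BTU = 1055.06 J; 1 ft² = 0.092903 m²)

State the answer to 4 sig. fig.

0.2323 BTU

9.000×10⁴ torr → 1.1999×10⁷ Pa
0.01500 ft² → 0.00139354 m²
F = P × A = 1.1999×10⁷ × 0.00139354 = 16721.1 N
0.04809 ft → 0.0146578 m
W = F × d = 16721.1 × 0.0146578 = 245.095 J
In BTU: 245.095 / 1055.06 = 0.232304 BTU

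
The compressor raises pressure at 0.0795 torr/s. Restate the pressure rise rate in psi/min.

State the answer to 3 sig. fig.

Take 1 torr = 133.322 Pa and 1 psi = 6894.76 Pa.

0.0922 psi/min

0.0795 torr/s × 133.322 Pa/torr = 10.5991 Pa/s
10.5991 Pa/s ÷ 6894.76 Pa/psi × 60 s/min = 0.0922361 psi/min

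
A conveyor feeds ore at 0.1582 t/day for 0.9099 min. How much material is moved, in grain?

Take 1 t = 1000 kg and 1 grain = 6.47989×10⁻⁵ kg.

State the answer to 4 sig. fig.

1543 grain

0.1582 t/day → 0.00183102 kg/s
0.9099 min → 54.594 s
m = ṁ × t = 0.00183102 × 54.594 = 0.0999627 kg
In grain: 0.0999627 / 6.47989×10⁻⁵ = 1542.66 grain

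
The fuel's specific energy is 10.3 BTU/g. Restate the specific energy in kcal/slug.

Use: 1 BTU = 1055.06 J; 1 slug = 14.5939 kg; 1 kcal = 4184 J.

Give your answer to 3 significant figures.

10.3 BTU/g × 1055.06 J/BTU ÷ 0.001 kg/g = 1.08671×10⁷ J/kg
1.08671×10⁷ J/kg ÷ 4184 J/kcal × 14.5939 kg/slug = 37904.7 kcal/slug

3.79×10⁴ kcal/slug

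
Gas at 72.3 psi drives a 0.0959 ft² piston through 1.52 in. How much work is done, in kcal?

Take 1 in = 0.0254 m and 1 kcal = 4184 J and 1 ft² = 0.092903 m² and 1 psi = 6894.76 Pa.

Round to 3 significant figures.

0.0410 kcal

72.3 psi → 498491 Pa
0.0959 ft² → 0.0089094 m²
F = P × A = 498491 × 0.0089094 = 4441.26 N
1.52 in → 0.038608 m
W = F × d = 4441.26 × 0.038608 = 171.468 J
In kcal: 171.468 / 4184 = 0.0409818 kcal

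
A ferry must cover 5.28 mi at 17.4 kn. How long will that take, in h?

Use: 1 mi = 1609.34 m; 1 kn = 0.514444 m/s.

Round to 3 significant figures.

0.264 h

5.28 mi × 1609.34 → 8497.32 m
17.4 kn × 0.514444 → 8.95133 m/s
t = d / v = 8497.32 m / 8.95133 m/s = 949.28 s
949.28 s ÷ (3600 s/h) = 0.263689 h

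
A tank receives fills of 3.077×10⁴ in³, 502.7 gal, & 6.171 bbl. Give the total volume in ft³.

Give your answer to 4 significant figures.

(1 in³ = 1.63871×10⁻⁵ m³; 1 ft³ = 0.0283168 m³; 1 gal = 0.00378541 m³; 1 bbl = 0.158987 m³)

119.7 ft³

3.077×10⁴ in³ × 1.63871×10⁻⁵ = 0.504231 m³
502.7 gal × 0.00378541 = 1.90293 m³
6.171 bbl × 0.158987 = 0.981109 m³
Sum: 0.504231 + 1.90293 + 0.981109 = 3.38827 m³
In ft³: 3.38827 / 0.0283168 = 119.656 ft³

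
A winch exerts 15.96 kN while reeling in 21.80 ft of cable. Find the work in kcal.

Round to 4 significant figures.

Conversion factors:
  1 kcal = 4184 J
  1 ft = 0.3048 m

25.35 kcal

15.96 kN × 1000 → 15960 N
21.80 ft × 0.3048 → 6.64464 m
W = F × d = 15960 N × 6.64464 m = 106048 J
106048 J ÷ (4184 J/kcal) = 25.3461 kcal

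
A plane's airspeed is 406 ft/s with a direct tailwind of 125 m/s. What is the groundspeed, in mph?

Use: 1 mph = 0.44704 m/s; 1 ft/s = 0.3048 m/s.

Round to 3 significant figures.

406 ft/s × 0.3048 → 123.749 m/s
125 m/s (already m/s)
Combined: 123.749 + 125 = 248.749 m/s
In mph: 248.749 / 0.44704 = 556.436 mph

556 mph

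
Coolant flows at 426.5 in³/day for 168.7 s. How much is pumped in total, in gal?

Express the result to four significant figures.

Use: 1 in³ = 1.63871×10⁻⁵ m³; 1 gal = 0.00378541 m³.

0.003605 gal

426.5 in³/day → 8.08923×10⁻⁸ m³/s
V = Q × t = 8.08923×10⁻⁸ × 168.7 = 1.36465×10⁻⁵ m³
In gal: 1.36465×10⁻⁵ / 0.00378541 = 0.00360503 gal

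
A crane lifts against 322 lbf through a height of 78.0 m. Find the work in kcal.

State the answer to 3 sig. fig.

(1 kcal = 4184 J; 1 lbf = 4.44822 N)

322 lbf × 4.44822 = 1432.33 N
W = F × d = 1432.33 N × 78 m = 111722 J
111722 J ÷ (4184 J/kcal) = 26.7022 kcal

26.7 kcal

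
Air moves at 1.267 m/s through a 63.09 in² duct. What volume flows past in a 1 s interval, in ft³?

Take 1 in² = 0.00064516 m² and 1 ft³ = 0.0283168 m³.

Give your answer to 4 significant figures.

1.821 ft³

63.09 in² × 0.00064516 → 0.0407031 m²
V = v × A × t = 1.267 m/s × 0.0407031 m² × 1 s = 0.0515708 m³
0.0515708 m³ ÷ (0.0283168 m³/ft³) = 1.82121 ft³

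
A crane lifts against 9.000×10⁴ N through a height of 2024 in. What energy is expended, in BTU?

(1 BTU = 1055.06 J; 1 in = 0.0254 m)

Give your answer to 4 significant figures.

2024 in × 0.0254 = 51.4096 m
W = F × d = 90000 N × 51.4096 m = 4.62686×10⁶ J
4.62686×10⁶ J ÷ (1055.06 J/BTU) = 4385.4 BTU

4385 BTU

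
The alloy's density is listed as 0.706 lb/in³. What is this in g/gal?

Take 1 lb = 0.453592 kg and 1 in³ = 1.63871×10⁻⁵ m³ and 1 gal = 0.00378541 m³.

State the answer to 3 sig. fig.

7.40×10⁴ g/gal

0.706 lb/in³ × 0.453592 kg/lb ÷ 1.63871×10⁻⁵ m³/in³ = 19542 kg/m³
19542 kg/m³ ÷ 0.001 kg/g × 0.00378541 m³/gal = 73974.5 g/gal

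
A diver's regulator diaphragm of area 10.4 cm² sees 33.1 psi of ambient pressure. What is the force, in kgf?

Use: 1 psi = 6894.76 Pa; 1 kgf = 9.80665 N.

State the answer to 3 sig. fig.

33.1 psi × 6894.76 = 228217 Pa
10.4 cm² × 0.0001 = 0.00104 m²
F = P × A = 228217 Pa × 0.00104 m² = 237.346 N
237.346 N ÷ (9.80665 N/kgf) = 24.2026 kgf

24.2 kgf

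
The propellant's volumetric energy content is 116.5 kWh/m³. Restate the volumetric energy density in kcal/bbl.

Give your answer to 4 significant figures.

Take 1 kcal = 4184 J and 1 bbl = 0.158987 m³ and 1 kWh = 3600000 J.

1.594×10⁴ kcal/bbl

116.5 kWh/m³ × 3600000 J/kWh = 4.194×10⁸ J/m³
4.194×10⁸ J/m³ ÷ 4184 J/kcal × 0.158987 m³/bbl = 15936.7 kcal/bbl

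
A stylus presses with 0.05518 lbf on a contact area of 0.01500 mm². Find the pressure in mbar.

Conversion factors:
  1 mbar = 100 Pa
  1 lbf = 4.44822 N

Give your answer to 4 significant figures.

0.05518 lbf × 4.44822 = 0.245453 N
0.01500 mm² × 10⁻⁶ = 1.5×10⁻⁸ m²
P = F / A = 0.245453 N / 1.5×10⁻⁸ m² = 1.63635×10⁷ Pa
1.63635×10⁷ Pa ÷ (100 Pa/mbar) = 163635 mbar

1.636×10⁵ mbar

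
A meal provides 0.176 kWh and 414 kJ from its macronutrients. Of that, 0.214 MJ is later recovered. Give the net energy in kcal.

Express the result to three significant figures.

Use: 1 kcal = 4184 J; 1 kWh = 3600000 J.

0.176 kWh × 3600000 = 633600 J
414 kJ × 1000 = 414000 J
0.214 MJ × 1000000 = 214000 J
Net: 633600 + 414000 − 214000 = 833600 J
In kcal: 833600 / 4184 = 199.235 kcal

199 kcal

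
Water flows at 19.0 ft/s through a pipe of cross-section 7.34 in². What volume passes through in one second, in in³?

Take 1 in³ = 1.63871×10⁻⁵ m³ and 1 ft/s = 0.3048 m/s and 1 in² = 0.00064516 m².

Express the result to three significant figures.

1670 in³

19.0 ft/s × 0.3048 → 5.7912 m/s
7.34 in² × 0.00064516 → 0.00473547 m²
V = v × A × t = 5.7912 m/s × 0.00473547 m² × 1 s = 0.0274241 m³
0.0274241 m³ ÷ (1.63871×10⁻⁵ m³/in³) = 1673.52 in³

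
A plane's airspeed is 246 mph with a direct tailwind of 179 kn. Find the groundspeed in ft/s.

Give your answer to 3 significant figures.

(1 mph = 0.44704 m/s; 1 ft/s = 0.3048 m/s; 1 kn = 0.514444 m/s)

246 mph × 0.44704 = 109.972 m/s
179 kn × 0.514444 = 92.0855 m/s
Sum: 109.972 + 92.0855 = 202.058 m/s
In ft/s: 202.058 / 0.3048 = 662.92 ft/s

663 ft/s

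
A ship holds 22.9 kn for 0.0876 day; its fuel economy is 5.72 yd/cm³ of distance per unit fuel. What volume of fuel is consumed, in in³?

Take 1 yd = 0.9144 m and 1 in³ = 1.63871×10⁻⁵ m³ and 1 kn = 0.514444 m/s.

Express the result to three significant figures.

1040 in³

22.9 kn → 11.7808 m/s
0.0876 day → 7568.64 s
d = v × t = 11.7808 × 7568.64 = 89164.6 m
5.72 yd/cm³ → 5.23037×10⁶ m/m³
V = d / (distance per unit fuel) = 89164.6 / 5.23037×10⁶ = 0.0170475 m³
In in³: 0.0170475 / 1.63871×10⁻⁵ = 1040.3 in³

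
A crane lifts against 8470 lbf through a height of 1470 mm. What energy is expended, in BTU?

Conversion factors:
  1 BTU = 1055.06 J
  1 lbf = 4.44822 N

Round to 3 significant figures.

52.5 BTU

8470 lbf × 4.44822 = 37676.4 N
1470 mm × 0.001 = 1.47 m
W = F × d = 37676.4 N × 1.47 m = 55384.3 J
55384.3 J ÷ (1055.06 J/BTU) = 52.494 BTU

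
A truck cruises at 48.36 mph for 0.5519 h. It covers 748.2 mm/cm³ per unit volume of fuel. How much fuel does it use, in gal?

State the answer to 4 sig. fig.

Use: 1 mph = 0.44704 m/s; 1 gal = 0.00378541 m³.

48.36 mph → 21.6189 m/s
0.5519 h → 1986.84 s
d = v × t = 21.6189 × 1986.84 = 42953.3 m
748.2 mm/cm³ → 748200 m/m³
V = d / (distance per unit fuel) = 42953.3 / 748200 = 0.0574088 m³
In gal: 0.0574088 / 0.00378541 = 15.1658 gal

15.17 gal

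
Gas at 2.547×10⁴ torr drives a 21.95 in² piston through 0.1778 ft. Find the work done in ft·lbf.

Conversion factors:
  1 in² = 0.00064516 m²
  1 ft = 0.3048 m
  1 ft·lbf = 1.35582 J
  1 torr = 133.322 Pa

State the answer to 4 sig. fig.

2.547×10⁴ torr → 3.39571×10⁶ Pa
21.95 in² → 0.0141613 m²
F = P × A = 3.39571×10⁶ × 0.0141613 = 48087.7 N
0.1778 ft → 0.0541934 m
W = F × d = 48087.7 × 0.0541934 = 2606.04 J
In ft·lbf: 2606.04 / 1.35582 = 1922.11 ft·lbf

1922 ft·lbf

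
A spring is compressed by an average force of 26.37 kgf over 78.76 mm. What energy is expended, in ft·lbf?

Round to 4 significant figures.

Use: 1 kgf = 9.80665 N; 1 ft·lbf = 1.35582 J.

26.37 kgf × 9.80665 = 258.601 N
78.76 mm × 0.001 = 0.07876 m
W = F × d = 258.601 N × 0.07876 m = 20.3674 J
20.3674 J ÷ (1.35582 J/ft·lbf) = 15.0222 ft·lbf

15.02 ft·lbf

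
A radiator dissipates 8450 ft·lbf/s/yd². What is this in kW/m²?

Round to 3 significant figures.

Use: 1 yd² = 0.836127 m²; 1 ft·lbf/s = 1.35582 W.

13.7 kW/m²

8450 ft·lbf/s/yd² × 1.35582 W/ft·lbf/s ÷ 0.836127 m²/yd² = 13702.1 W/m²
13702.1 W/m² ÷ 1000 W/kW = 13.7021 kW/m²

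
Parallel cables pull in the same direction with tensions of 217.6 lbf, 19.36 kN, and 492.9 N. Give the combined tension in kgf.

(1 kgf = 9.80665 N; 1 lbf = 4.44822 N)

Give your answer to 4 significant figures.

2123 kgf

217.6 lbf × 4.44822 → 967.933 N
19.36 kN × 1000 → 19360 N
492.9 N (already N)
Sum: 967.933 + 19360 + 492.9 = 20820.8 N
In kgf: 20820.8 / 9.80665 = 2123.13 kgf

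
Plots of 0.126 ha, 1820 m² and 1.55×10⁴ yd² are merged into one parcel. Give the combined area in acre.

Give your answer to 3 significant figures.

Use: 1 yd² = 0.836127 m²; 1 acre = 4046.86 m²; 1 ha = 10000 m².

3.96 acre

0.126 ha × 10000 = 1260 m²
1820 m² (already m²)
1.55×10⁴ yd² × 0.836127 = 12960 m²
Combined: 1260 + 1820 + 12960 = 16040 m²
In acre: 16040 / 4046.86 = 3.96357 acre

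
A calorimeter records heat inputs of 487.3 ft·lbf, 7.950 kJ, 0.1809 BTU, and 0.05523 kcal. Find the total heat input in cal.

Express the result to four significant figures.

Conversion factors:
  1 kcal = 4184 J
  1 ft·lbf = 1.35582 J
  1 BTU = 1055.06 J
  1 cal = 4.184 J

2159 cal

487.3 ft·lbf × 1.35582 = 660.691 J
7.950 kJ × 1000 = 7950 J
0.1809 BTU × 1055.06 = 190.86 J
0.05523 kcal × 4184 = 231.082 J
Total: 660.691 + 7950 + 190.86 + 231.082 = 9032.63 J
In cal: 9032.63 / 4.184 = 2158.85 cal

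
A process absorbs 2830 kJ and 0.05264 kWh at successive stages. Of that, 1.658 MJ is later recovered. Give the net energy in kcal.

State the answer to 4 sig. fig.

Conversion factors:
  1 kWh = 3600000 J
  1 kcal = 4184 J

2830 kJ × 1000 = 2.83×10⁶ J
0.05264 kWh × 3600000 = 189504 J
1.658 MJ × 1000000 = 1.658×10⁶ J
Result: 2.83×10⁶ + 189504 − 1.658×10⁶ = 1.3615×10⁶ J
In kcal: 1.3615×10⁶ / 4184 = 325.406 kcal

325.4 kcal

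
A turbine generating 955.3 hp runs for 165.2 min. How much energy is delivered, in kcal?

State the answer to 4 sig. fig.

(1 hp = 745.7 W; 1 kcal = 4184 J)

1.688×10⁶ kcal

955.3 hp × 745.7 → 712367 W
165.2 min × 60 → 9912 s
E = P × t = 712367 W × 9912 s = 7.06098×10⁹ J
7.06098×10⁹ J ÷ (4184 J/kcal) = 1.68761×10⁶ kcal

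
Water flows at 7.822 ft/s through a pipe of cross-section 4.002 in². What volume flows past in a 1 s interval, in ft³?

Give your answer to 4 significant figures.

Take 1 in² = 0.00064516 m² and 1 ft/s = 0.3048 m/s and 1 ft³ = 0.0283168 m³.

0.2174 ft³

7.822 ft/s × 0.3048 = 2.38415 m/s
4.002 in² × 0.00064516 = 0.00258193 m²
V = v × A × t = 2.38415 m/s × 0.00258193 m² × 1 s = 0.00615571 m³
0.00615571 m³ ÷ (0.0283168 m³/ft³) = 0.217387 ft³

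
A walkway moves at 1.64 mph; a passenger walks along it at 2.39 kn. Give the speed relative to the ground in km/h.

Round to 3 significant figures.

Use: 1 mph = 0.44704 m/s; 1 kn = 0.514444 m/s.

1.64 mph × 0.44704 = 0.733146 m/s
2.39 kn × 0.514444 = 1.22952 m/s
Sum: 0.733146 + 1.22952 = 1.96267 m/s
In km/h: 1.96267 / (1/3.6) = 7.06561 km/h

7.07 km/h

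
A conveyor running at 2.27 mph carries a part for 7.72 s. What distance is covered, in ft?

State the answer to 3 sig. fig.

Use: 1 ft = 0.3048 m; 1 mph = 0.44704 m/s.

25.7 ft

2.27 mph × 0.44704 → 1.01478 m/s
d = v × t = 1.01478 m/s × 7.72 s = 7.8341 m
7.8341 m ÷ (0.3048 m/ft) = 25.7024 ft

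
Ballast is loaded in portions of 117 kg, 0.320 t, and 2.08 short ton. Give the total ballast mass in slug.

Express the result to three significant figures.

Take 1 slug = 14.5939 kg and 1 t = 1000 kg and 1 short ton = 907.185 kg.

159 slug

117 kg (already kg)
0.320 t × 1000 = 320 kg
2.08 short ton × 907.185 = 1886.94 kg
Combined: 117 + 320 + 1886.94 = 2323.94 kg
In slug: 2323.94 / 14.5939 = 159.241 slug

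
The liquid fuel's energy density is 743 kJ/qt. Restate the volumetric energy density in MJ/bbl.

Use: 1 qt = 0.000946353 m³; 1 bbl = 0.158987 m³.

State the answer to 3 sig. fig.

743 kJ/qt × 1000 J/kJ ÷ 0.000946353 m³/qt = 7.85119×10⁸ J/m³
7.85119×10⁸ J/m³ ÷ 1000000 J/MJ × 0.158987 m³/bbl = 124.824 MJ/bbl

125 MJ/bbl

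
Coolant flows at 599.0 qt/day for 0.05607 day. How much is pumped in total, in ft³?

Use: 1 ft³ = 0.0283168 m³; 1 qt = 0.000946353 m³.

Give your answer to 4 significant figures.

599.0 qt/day → 6.56094×10⁻⁶ m³/s
0.05607 day → 4844.45 s
V = Q × t = 6.56094×10⁻⁶ × 4844.45 = 0.0317841 m³
In ft³: 0.0317841 / 0.0283168 = 1.12245 ft³

1.122 ft³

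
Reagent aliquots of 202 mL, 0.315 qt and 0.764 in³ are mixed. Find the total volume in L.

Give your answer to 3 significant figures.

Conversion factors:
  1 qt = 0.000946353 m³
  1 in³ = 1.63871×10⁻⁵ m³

0.513 L

202 mL × 10⁻⁶ = 2.02×10⁻⁴ m³
0.315 qt × 0.000946353 = 2.98101×10⁻⁴ m³
0.764 in³ × 1.63871×10⁻⁵ = 1.25197×10⁻⁵ m³
Combined: 2.02×10⁻⁴ + 2.98101×10⁻⁴ + 1.25197×10⁻⁵ = 5.12621×10⁻⁴ m³
In L: 5.12621×10⁻⁴ / 0.001 = 0.512621 L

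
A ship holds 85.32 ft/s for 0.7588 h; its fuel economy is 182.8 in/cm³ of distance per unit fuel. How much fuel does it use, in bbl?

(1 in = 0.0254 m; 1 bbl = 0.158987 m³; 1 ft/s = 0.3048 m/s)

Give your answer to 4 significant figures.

0.09623 bbl

85.32 ft/s → 26.0055 m/s
0.7588 h → 2731.68 s
d = v × t = 26.0055 × 2731.68 = 71038.7 m
182.8 in/cm³ → 4.64312×10⁶ m/m³
V = d / (distance per unit fuel) = 71038.7 / 4.64312×10⁶ = 0.0152998 m³
In bbl: 0.0152998 / 0.158987 = 0.096233 bbl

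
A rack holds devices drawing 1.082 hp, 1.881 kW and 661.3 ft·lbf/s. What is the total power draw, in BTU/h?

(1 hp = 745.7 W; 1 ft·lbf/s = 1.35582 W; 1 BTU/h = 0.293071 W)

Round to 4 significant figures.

1.223×10⁴ BTU/h

1.082 hp × 745.7 = 806.847 W
1.881 kW × 1000 = 1881 W
661.3 ft·lbf/s × 1.35582 = 896.604 W
Combined: 806.847 + 1881 + 896.604 = 3584.45 W
In BTU/h: 3584.45 / 0.293071 = 12230.7 BTU/h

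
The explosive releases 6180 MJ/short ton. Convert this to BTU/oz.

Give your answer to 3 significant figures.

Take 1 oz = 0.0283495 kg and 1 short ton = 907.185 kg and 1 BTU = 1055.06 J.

6180 MJ/short ton × 1000000 J/MJ ÷ 907.185 kg/short ton = 6.81228×10⁶ J/kg
6.81228×10⁶ J/kg ÷ 1055.06 J/BTU × 0.0283495 kg/oz = 183.046 BTU/oz

183 BTU/oz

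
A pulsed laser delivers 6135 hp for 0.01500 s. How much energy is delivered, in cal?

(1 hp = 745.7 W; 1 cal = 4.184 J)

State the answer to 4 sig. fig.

6135 hp × 745.7 = 4.57487×10⁶ W
E = P × t = 4.57487×10⁶ W × 0.015 s = 68623 J
68623 J ÷ (4.184 J/cal) = 16401.3 cal

1.640×10⁴ cal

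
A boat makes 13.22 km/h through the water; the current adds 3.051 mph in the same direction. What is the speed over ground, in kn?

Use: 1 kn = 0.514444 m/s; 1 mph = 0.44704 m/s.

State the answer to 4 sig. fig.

9.789 kn

13.22 km/h × (1/3.6) = 3.67222 m/s
3.051 mph × 0.44704 = 1.36392 m/s
Total: 3.67222 + 1.36392 = 5.03614 m/s
In kn: 5.03614 / 0.514444 = 9.78948 kn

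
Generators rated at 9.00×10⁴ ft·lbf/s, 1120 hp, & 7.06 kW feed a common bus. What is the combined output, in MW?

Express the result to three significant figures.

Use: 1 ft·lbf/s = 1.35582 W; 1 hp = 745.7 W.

9.00×10⁴ ft·lbf/s × 1.35582 = 122024 W
1120 hp × 745.7 = 835184 W
7.06 kW × 1000 = 7060 W
Combined: 122024 + 835184 + 7060 = 964268 W
In MW: 964268 / 1000000 = 0.964268 MW

0.964 MW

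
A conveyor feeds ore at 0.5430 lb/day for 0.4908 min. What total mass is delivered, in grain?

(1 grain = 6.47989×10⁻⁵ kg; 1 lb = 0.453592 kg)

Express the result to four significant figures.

0.5430 lb/day → 2.8507×10⁻⁶ kg/s
0.4908 min → 29.448 s
m = ṁ × t = 2.8507×10⁻⁶ × 29.448 = 8.39474×10⁻⁵ kg
In grain: 8.39474×10⁻⁵ / 6.47989×10⁻⁵ = 1.29551 grain

1.296 grain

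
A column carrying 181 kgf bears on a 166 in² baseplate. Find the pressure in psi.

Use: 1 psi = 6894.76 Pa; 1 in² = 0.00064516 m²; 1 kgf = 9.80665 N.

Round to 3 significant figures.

181 kgf × 9.80665 → 1775 N
166 in² × 0.00064516 → 0.107097 m²
P = F / A = 1775 N / 0.107097 m² = 16573.8 Pa
16573.8 Pa ÷ (6894.76 Pa/psi) = 2.40383 psi

2.40 psi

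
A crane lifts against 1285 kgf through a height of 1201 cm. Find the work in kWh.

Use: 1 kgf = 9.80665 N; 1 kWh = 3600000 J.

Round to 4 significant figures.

1285 kgf × 9.80665 → 12601.5 N
1201 cm × 0.01 → 12.01 m
W = F × d = 12601.5 N × 12.01 m = 151344 J
151344 J ÷ (3600000 J/kWh) = 0.04204 kWh

0.04204 kWh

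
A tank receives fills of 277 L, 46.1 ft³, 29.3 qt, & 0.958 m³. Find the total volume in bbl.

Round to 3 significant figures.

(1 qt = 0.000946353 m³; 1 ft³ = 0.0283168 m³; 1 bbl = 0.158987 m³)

277 L × 0.001 → 0.277 m³
46.1 ft³ × 0.0283168 → 1.3054 m³
29.3 qt × 0.000946353 → 0.0277281 m³
0.958 m³ (already m³)
Total: 0.277 + 1.3054 + 0.0277281 + 0.958 = 2.56813 m³
In bbl: 2.56813 / 0.158987 = 16.1531 bbl

16.2 bbl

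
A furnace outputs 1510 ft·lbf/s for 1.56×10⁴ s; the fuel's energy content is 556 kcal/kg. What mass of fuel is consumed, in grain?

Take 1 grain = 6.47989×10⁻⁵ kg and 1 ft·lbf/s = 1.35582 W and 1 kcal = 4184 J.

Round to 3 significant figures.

1510 ft·lbf/s → 2047.29 W
E = P × t = 2047.29 × 15600 = 3.19377×10⁷ J
556 kcal/kg → 2.3263×10⁶ J/kg
m = E / e_s = 3.19377×10⁷ / 2.3263×10⁶ = 13.729 kg
In grain: 13.729 / 6.47989×10⁻⁵ = 211871 grain

2.12×10⁵ grain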